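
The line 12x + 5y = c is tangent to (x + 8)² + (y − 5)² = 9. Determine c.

c = −110 or c = −32

For a tangent, require d(centre, line) = r = 3.
|12·(−8) + 5·5 − c| / √169 = 3
|c − (−71)| = 3·13, so c = −32 or c = −110.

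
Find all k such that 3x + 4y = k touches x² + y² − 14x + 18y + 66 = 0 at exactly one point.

k = −55 or k = 25

Tangency holds when the distance from the centre (7, −9) to the line equals the radius 8:
|3·7 + 4·(−9) − k| / √25 = 8
|k − (−15)| = 8·5, so k = 25 or k = −55.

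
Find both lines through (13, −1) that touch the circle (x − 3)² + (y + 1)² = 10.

Write the tangent as mx − y + (−1 − m·(13)) = 0 and set its distance from the centre to √10:
(−10m − (0))² = 10(m² + 1)
9m² − 1 = 0, so m = 1/3 or m = −1/3.
With m = 1/3: x − 3y = 16. With m = −1/3: x + 3y = 10.

x − 3y = 16 and x + 3y = 10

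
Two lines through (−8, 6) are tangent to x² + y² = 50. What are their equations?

Write the tangent as mx − y + (6 − m·(−8)) = 0 and set its distance from the centre to 5√2:
(8m − (−6))² = 50(m² + 1)
7m² + 48m − 7 = 0, so m = 1/7 or m = −7.
Through (−8, 6) these give x − 7y = −50 and 7x + y = −50.

x − 7y = −50 and 7x + y = −50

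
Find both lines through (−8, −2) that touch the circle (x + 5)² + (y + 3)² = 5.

Write the tangent as mx − y + (−2 − m·(−8)) = 0 and set its distance from the centre to √5:
[m·(3) − (−1)]² = 5(m² + 1)
2m² + 3m − 2 = 0, so m = 1/2 or m = −2.
Through (−8, −2) these give x − 2y = −4 and 2x + y = −18.

x − 2y = −4 and 2x + y = −18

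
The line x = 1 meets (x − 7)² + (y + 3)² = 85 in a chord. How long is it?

Centre (7, −3), r² = 85. Perpendicular distance d from centre to line = |6| / √1 = 6.
Chord = 2√(r² − d²) = 2·√(49) = 14.

14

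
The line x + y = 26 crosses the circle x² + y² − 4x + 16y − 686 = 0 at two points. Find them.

(7, 19) and (29, −3)

From the line, y = −x + 26. Substituting:
2x² − 72x + 406 = 0  ⟹  x² − 36x + 203 = 0
x = 29 or x = 7, giving (29, −3) and (7, 19).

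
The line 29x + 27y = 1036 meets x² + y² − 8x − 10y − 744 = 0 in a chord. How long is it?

The distance from (4, 5) to the line is 785/√1570, and r² = 785.
Chord = 2√(r² − d²) = 2·√(785/2) = √1570.

√1570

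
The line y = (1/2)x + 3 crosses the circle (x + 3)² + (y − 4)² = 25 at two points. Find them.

(−6, 0) and (2, 4)

Express y = (6 + x)/2 and substitute into the circle:
5x² + 20x − 60 = 0  ⟹  x² + 4x − 12 = 0
x = 2 or x = −6, giving (2, 4) and (−6, 0).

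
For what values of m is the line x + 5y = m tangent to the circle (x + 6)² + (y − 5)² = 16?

For a tangent, require d(centre, line) = r = 4.
|1·(−6) + 5·5 − m| / √26 = 4
|m − (19)| = 4√26.

m = 19 ± 4√26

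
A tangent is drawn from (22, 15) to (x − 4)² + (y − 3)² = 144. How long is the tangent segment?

18

With centre O = (4, 3), |OP|² = 468 and r² = 144.
Power of the point: PT² = |PO|² − r² = 324, so PT = 18.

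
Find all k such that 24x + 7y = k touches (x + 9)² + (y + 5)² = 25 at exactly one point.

k = −376 or k = −126

The line touches the circle iff its distance from (−9, −5) is 5:
|24·(−9) + 7·(−5) − k| / √625 = 5
|k − (−251)| = 5·25, so k = −126 or k = −376.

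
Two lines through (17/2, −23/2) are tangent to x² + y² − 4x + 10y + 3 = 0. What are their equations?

A line y − (−23/2) = m(x − (17/2)) is tangent when its distance from (2, −5) is √26:
(−13/2m − (13/2))² = 26(m² + 1)
5m² + 26m + 5 = 0, so m = −1/5 or m = −5.
With m = −1/5: x + 5y = −49. With m = −5: 5x + y = 31.

x + 5y = −49 and 5x + y = 31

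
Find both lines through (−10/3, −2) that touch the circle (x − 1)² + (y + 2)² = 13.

3x + 2y = −14 and 3x − 2y = −6

A line y − (−2) = m(x − (−10/3)) is tangent when its distance from (1, −2) is √13:
(13/3m − (0))² = 13(m² + 1)
4m² − 9 = 0, so m = −3/2 or m = 3/2.
Through (−10/3, −2) these give 3x + 2y = −14 and 3x − 2y = −6.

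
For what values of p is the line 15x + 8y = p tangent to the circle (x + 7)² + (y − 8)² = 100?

p = −211 or p = 129

Tangency holds when the distance from the centre (−7, 8) to the line equals the radius 10:
|15·(−7) + 8·8 − p| / √289 = 10
|p − (−41)| = 10·17, so p = 129 or p = −211.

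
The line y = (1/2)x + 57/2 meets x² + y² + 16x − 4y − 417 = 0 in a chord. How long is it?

Substitute y = (57 + x)/2:
5x² + 170x + 1125 = 0  ⟹  x² + 34x + 225 = 0
x = −9 or x = −25, giving (−9, 24) and (−25, 16).
Chord length = distance between (−9, 24) and (−25, 16) = √320 = 8√5.

8√5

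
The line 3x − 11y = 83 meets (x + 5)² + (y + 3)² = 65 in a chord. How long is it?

Substitute y = (−83 + 3x)/11:
130x² + 910x − 2340 = 0  ⟹  x² + 7x − 18 = 0
x = 2 or x = −9, giving (2, −7) and (−9, −10).
|(2, −7) − (−9, −10)| = √((11)² + (3)²) = √130.

√130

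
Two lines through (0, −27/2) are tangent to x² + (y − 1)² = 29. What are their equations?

Write the tangent as mx − y + (−27/2 − m·(0)) = 0 and set its distance from the centre to √29:
[m·(0) − (29/2)]² = 29(m² + 1)
4m² − 25 = 0, so m = −5/2 or m = 5/2.
Through (0, −27/2) these give 5x + 2y = −27 and 5x − 2y = 27.

5x + 2y = −27 and 5x − 2y = 27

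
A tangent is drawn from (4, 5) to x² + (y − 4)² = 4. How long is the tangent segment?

Centre (0, 4), r² = 4. |PO|² = (4)² + (1)² = 17.
The tangent meets the radius at right angles, so tangent² = |PO|² − r² = 17 − 4 = 13.

√13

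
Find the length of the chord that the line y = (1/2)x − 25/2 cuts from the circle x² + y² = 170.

6√5

Centre (0, 0), r² = 170. Perpendicular distance d from centre to line = |−25| / √5 = 25/√5.
Half the chord is √(r² − d²) = √(45), so the full chord is 6√5.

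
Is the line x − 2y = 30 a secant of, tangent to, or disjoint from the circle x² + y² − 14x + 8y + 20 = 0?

tangent

d² = (1·7 − 2·(−4) − (30))²/5 = 45; r² = 45.
Since d² = r², the line is tangent.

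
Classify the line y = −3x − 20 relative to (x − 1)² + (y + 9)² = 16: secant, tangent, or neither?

d² = (3·1 + 1·(−9) − (−20))²/10 = 98/5; r² = 16.
Since d² > r², the line lies outside the circle.

neither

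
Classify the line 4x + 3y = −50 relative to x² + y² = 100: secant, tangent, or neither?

tangent

Centre (0, 0), r² = 100. Distance² from centre to line = (50)²/25 = 100.
Since d² = r², the line is tangent.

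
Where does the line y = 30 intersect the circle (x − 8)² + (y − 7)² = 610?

(−1, 30) and (17, 30)

Express y = 30 and substitute into the circle:
x² − 16x − 17 = 0
x = 17 or x = −1, giving (17, 30) and (−1, 30).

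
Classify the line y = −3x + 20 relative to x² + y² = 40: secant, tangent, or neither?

tangent

Substituting the line into the circle gives 10x² − 120x + 360 = 0.
Δ = 14400 − 14400 = 0.
A repeated root: the line is tangent.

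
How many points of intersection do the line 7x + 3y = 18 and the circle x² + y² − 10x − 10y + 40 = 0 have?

0

Substituting the line into the circle gives 58x² − 132x + 144 = 0.
Discriminant = (−132)² − 4·58·(144) = −15984 < 0.
No real roots: the line does not meet the circle.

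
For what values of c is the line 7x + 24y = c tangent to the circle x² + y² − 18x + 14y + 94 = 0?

The line touches the circle iff its distance from (9, −7) is 6:
|7·9 + 24·(−7) − c| / √625 = 6
|c − (−105)| = 6·25, so c = 45 or c = −255.

c = −255 or c = 45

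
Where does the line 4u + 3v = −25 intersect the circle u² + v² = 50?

(−7, 1) and (−1, −7)

From the line, v = (−25 − 4u)/3. Substituting:
25u² + 200u + 175 = 0  ⟹  u² + 8u + 7 = 0
u = −1 or u = −7, giving (−1, −7) and (−7, 1).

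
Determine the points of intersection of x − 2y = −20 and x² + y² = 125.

(−10, 5) and (2, 11)

Express y = (20 + x)/2 and substitute into the circle:
5x² + 40x − 100 = 0  ⟹  x² + 8x − 20 = 0
x = 2 or x = −10, giving (2, 11) and (−10, 5).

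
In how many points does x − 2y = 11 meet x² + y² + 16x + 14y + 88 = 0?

2

Substituting the line into the circle gives 5x² + 70x + 165 = 0.
Δ = 4900 − 3300 = 1600.
Two real roots: the line is a secant.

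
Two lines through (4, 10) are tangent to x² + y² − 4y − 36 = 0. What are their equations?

Let a tangent through (4, 10) have slope m. Its distance from (0, 2) must equal 2√10:
[m·(−4) − (−8)]² = 40(m² + 1)
3m² + 8m − 3 = 0, so m = 1/3 or m = −3.
Through (4, 10) these give x − 3y = −26 and 3x + y = 22.

x − 3y = −26 and 3x + y = 22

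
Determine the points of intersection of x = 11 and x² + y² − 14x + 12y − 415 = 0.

The line gives x = 11. Substituting into the circle:
y² + 12y − 448 = 0
y = 16 or y = −28, giving (11, 16) and (11, −28).

(11, −28) and (11, 16)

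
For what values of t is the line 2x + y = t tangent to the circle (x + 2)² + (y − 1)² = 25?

t = −3 ± 5√5

Tangency holds when the distance from the centre (−2, 1) to the line equals the radius 5:
|2·(−2) + 1·1 − t| / √5 = 5
|t − (−3)| = 5√5.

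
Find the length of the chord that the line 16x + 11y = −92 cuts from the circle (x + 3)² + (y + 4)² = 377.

2√377

Centre (−3, −4), r² = 377. Perpendicular distance d from centre to line = |0| / √377 = 0/√377.
Half the chord is √(r² − d²) = √(377), so the full chord is 2√377.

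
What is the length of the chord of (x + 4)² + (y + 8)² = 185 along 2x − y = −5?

12√5

Substitute y = 2x + 5:
5x² + 60x = 0  ⟹  x² + 12x = 0
x = 0 or x = −12, giving (0, 5) and (−12, −19).
Chord length = distance between (0, 5) and (−12, −19) = √720 = 12√5.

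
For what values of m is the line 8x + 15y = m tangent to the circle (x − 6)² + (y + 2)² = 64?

m = −118 or m = 154

Tangency holds when the distance from the centre (6, −2) to the line equals the radius 8:
|8·6 + 15·(−2) − m| / √289 = 8
|m − (18)| = 8·17, so m = 154 or m = −118.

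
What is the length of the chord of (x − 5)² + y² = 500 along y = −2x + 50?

Substitute y = −2x + 50:
5x² − 210x + 2025 = 0  ⟹  x² − 42x + 405 = 0
x = 27 or x = 15, giving (27, −4) and (15, 20).
Chord length = distance between (27, −4) and (15, 20) = √720 = 12√5.

12√5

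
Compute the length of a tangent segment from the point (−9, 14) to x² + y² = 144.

√133

With centre O = (0, 0), |OP|² = 277 and r² = 144.
The tangent meets the radius at right angles, so tangent² = |PO|² − r² = 277 − 144 = 133.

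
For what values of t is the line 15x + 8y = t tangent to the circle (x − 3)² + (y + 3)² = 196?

Tangency holds when the distance from the centre (3, −3) to the line equals the radius 14:
|15·3 + 8·(−3) − t| / √289 = 14
|t − (21)| = 14·17, so t = 259 or t = −217.

t = −217 or t = 259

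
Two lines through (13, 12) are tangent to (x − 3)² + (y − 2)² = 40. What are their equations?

A line y − (12) = m(x − (13)) is tangent when its distance from (3, 2) is 2√10:
(−10m − (−10))² = 40(m² + 1)
3m² − 10m + 3 = 0, so m = 1/3 or m = 3.
Through (13, 12) these give x − 3y = −23 and 3x − y = 27.

x − 3y = −23 and 3x − y = 27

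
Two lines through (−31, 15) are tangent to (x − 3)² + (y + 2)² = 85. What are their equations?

6x + 7y = −81 and 2x + 9y = 73

Let a tangent through (−31, 15) have slope m. Its distance from (3, −2) must equal √85:
[m·(34) − (−17)]² = 85(m² + 1)
63m² + 68m + 12 = 0, so m = −6/7 or m = −2/9.
With m = −6/7: 6x + 7y = −81. With m = −2/9: 2x + 9y = 73.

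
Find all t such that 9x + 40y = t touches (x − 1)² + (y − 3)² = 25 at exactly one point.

Tangency holds when the distance from the centre (1, 3) to the line equals the radius 5:
|9·1 + 40·3 − t| / √1681 = 5
|t − (129)| = 5·41, so t = 334 or t = −76.

t = −76 or t = 334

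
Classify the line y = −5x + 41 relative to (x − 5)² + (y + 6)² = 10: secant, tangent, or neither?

neither

d² = (5·5 + 1·(−6) − (41))²/26 = 242/13; r² = 10.
Since d² > r², the line lies outside the circle.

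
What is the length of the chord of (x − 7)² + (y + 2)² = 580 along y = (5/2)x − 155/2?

4√29

The distance from (7, −2) to the line is 116/√29, and r² = 580.
Chord = 2√(r² − d²) = 2·√(116) = 4√29.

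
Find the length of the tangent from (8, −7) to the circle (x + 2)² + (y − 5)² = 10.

With centre O = (−2, 5), |OP|² = 244 and r² = 10.
By the tangent–radius right angle, tangent length = √(|PO|² − r²) = √234 = 3√26.

3√26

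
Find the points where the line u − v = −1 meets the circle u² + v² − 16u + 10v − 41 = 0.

(−3, −2) and (5, 6)

From the line, v = u + 1. Substituting:
2u² − 4u − 30 = 0  ⟹  u² − 2u − 15 = 0
u = 5 or u = −3, giving (5, 6) and (−3, −2).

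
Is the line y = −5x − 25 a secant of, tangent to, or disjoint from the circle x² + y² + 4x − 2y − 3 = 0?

Substituting the line into the circle gives 26x² + 264x + 672 = 0.
Discriminant = (264)² − 4·26·(672) = −192 < 0.
No real roots: the line does not meet the circle.

disjoint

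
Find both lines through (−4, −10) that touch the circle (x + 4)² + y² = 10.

Write the tangent as mx − y + (−10 − m·(−4)) = 0 and set its distance from the centre to √10:
[m·(0) − (10)]² = 10(m² + 1)
m² − 9 = 0, so m = −3 or m = 3.
With m = −3: 3x + y = −22. With m = 3: 3x − y = −2.

3x + y = −22 and 3x − y = −2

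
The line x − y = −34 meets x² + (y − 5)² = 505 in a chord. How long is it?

13√2

The distance from (0, 5) to the line is 29/√2, and r² = 505.
Chord = 2√(r² − d²) = 2·√(169/2) = 13√2.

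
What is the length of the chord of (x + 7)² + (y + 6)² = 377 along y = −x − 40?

5√2

The distance from (−7, −6) to the line is 27/√2, and r² = 377.
Half the chord is √(r² − d²) = √(25/2), so the full chord is 5√2.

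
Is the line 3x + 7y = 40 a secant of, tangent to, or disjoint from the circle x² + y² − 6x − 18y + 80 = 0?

Substituting the line into the circle gives 58x² − 156x + 480 = 0.
Discriminant = (−156)² − 4·58·(480) = −87024 < 0.
No real roots: the line does not meet the circle.

disjoint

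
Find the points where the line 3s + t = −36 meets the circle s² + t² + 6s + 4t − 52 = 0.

(−11, −3) and (−10, −6)

From the line, t = −3s − 36. Substituting:
10s² + 210s + 1100 = 0  ⟹  s² + 21s + 110 = 0
s = −10 or s = −11, giving (−10, −6) and (−11, −3).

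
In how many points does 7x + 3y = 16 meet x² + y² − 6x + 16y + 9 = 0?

Substituting the line into the circle gives 58x² − 614x + 1105 = 0.
Δ = 376996 − 256360 = 120636.
Two real roots: the line is a secant.

2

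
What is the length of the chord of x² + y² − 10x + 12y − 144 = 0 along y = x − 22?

Centre (5, −6), r² = 205. Perpendicular distance d from centre to line = |−11| / √2 = 11/√2.
Half the chord is √(r² − d²) = √(289/2), so the full chord is 17√2.

17√2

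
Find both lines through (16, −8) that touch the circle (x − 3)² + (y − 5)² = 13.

3x + 2y = 32 and 2x + 3y = 8

Let a tangent through (16, −8) have slope m. Its distance from (3, 5) must equal √13:
[m·(−13) − (13)]² = 13(m² + 1)
6m² + 13m + 6 = 0, so m = −3/2 or m = −2/3.
Through (16, −8) these give 3x + 2y = 32 and 2x + 3y = 8.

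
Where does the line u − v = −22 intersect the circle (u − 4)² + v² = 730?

Substitute v = u + 22:
2u² + 36u − 230 = 0  ⟹  u² + 18u − 115 = 0
u = 5 or u = −23, giving (5, 27) and (−23, −1).

(−23, −1) and (5, 27)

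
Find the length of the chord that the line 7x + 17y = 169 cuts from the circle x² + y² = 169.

13√2

Express y = (169 − 7x)/17 and substitute into the circle:
338x² − 2366x − 20280 = 0  ⟹  x² − 7x − 60 = 0
x = 12 or x = −5, giving (12, 5) and (−5, 12).
|(12, 5) − (−5, 12)| = √((17)² + (−7)²) = 13√2.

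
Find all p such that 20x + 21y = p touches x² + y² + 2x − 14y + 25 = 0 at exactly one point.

p = −18 or p = 272

For a tangent, require d(centre, line) = r = 5.
|20·(−1) + 21·7 − p| / √841 = 5
|p − (127)| = 5·29, so p = 272 or p = −18.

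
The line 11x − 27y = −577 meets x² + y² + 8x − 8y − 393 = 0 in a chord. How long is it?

5√34

Centre (−4, 4), r² = 425. Perpendicular distance d from centre to line = |425| / √850 = 425/√850.
Chord = 2√(r² − d²) = 2·√(425/2) = 5√34.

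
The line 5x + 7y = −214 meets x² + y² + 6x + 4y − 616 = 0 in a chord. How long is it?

3√74

Substitute y = (−214 − 5x)/7:
74x² + 2294x + 9620 = 0  ⟹  x² + 31x + 130 = 0
x = −5 or x = −26, giving (−5, −27) and (−26, −12).
Chord length = distance between (−5, −27) and (−26, −12) = √666 = 3√74.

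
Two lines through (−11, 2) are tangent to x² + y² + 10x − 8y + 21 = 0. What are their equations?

Let a tangent through (−11, 2) have slope m. Its distance from (−5, 4) must equal 2√5:
(6m − (2))² = 20(m² + 1)
2m² − 3m − 2 = 0, so m = 2 or m = −1/2.
Through (−11, 2) these give 2x − y = −24 and x + 2y = −7.

2x − y = −24 and x + 2y = −7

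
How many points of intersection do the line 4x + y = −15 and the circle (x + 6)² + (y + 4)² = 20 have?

2

Substituting the line into the circle gives 17x² + 100x + 137 = 0.
Δ = 10000 − 9316 = 684.
Two real roots: the line is a secant.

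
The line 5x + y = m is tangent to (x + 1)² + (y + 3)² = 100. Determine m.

The line touches the circle iff its distance from (−1, −3) is 10:
|5·(−1) + 1·(−3) − m| / √26 = 10
|m − (−8)| = 10√26.

m = −8 ± 10√26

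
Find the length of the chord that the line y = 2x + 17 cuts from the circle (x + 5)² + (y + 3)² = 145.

10√5

The distance from (−5, −3) to the line is 10/√5, and r² = 145.
Chord = 2√(r² − d²) = 2·√(125) = 10√5.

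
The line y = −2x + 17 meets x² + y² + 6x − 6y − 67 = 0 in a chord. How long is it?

The distance from (−3, 3) to the line is 20/√5, and r² = 85.
Chord = 2√(r² − d²) = 2·√(5) = 2√5.

2√5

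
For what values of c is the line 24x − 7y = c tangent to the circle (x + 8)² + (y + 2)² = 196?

c = −528 or c = 172

The line touches the circle iff its distance from (−8, −2) is 14:
|24·(−8) − 7·(−2) − c| / √625 = 14
|c − (−178)| = 14·25, so c = 172 or c = −528.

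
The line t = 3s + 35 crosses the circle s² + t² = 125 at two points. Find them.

Express t = 3s + 35 and substitute into the circle:
10s² + 210s + 1100 = 0  ⟹  s² + 21s + 110 = 0
s = −10 or s = −11, giving (−10, 5) and (−11, 2).

(−11, 2) and (−10, 5)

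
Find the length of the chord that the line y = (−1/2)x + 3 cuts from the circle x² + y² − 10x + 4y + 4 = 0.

4√5

Centre (5, −2), r² = 25. Perpendicular distance d from centre to line = |−5| / √5 = 5/√5.
Chord = 2√(r² − d²) = 2·√(20) = 4√5.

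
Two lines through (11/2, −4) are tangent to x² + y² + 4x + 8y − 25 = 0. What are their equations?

2x + y = 7 and 2x − y = 15

Let a tangent through (11/2, −4) have slope m. Its distance from (−2, −4) must equal 3√5:
(−15/2m − (0))² = 45(m² + 1)
m² − 4 = 0, so m = −2 or m = 2.
Through (11/2, −4) these give 2x + y = 7 and 2x − y = 15.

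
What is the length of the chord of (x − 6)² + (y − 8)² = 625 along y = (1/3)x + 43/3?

Substitute y = (43 + x)/3:
10x² − 70x − 4940 = 0  ⟹  x² − 7x − 494 = 0
x = 26 or x = −19, giving (26, 23) and (−19, 8).
|(26, 23) − (−19, 8)| = √((45)² + (15)²) = 15√10.

15√10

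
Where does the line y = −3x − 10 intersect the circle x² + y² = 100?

(−6, 8) and (0, −10)

Substitute y = −3x − 10:
10x² + 60x = 0  ⟹  x² + 6x = 0
x = 0 or x = −6, giving (0, −10) and (−6, 8).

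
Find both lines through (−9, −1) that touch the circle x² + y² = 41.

Write the tangent as mx − y + (−1 − m·(−9)) = 0 and set its distance from the centre to √41:
(9m − (1))² = 41(m² + 1)
20m² − 9m − 20 = 0, so m = 5/4 or m = −4/5.
Through (−9, −1) these give 5x − 4y = −41 and 4x + 5y = −41.

5x − 4y = −41 and 4x + 5y = −41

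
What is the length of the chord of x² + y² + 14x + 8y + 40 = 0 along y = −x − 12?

Substitute y = −x − 12:
2x² + 30x + 88 = 0  ⟹  x² + 15x + 44 = 0
x = −4 or x = −11, giving (−4, −8) and (−11, −1).
|(−4, −8) − (−11, −1)| = √((7)² + (−7)²) = 7√2.

7√2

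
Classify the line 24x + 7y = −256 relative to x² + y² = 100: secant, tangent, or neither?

neither

Substituting the line into the circle gives 625x² + 12288x + 60636 = 0.
Discriminant = (12288)² − 4·625·(60636) = −595056 < 0.
No real roots: the line does not meet the circle.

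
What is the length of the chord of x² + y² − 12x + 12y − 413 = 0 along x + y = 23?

From the line, y = −x + 23. Substituting:
2x² − 70x + 392 = 0  ⟹  x² − 35x + 196 = 0
x = 28 or x = 7, giving (28, −5) and (7, 16).
|(28, −5) − (7, 16)| = √((21)² + (−21)²) = 21√2.

21√2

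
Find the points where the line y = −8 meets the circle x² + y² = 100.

From the line, y = −8. Substituting:
x² − 36 = 0
x = 6 or x = −6, giving (6, −8) and (−6, −8).

(−6, −8) and (6, −8)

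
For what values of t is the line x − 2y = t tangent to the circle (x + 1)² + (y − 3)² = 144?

Tangency holds when the distance from the centre (−1, 3) to the line equals the radius 12:
|1·(−1) − 2·3 − t| / √5 = 12
|t − (−7)| = 12√5.

t = −7 ± 12√5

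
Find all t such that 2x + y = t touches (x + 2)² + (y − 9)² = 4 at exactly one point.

t = 5 ± 2√5

Tangency holds when the distance from the centre (−2, 9) to the line equals the radius 2:
|2·(−2) + 1·9 − t| / √5 = 2
|t − (5)| = 2√5.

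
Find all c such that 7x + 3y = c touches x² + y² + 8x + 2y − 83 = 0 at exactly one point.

The line touches the circle iff its distance from (−4, −1) is 10:
|7·(−4) + 3·(−1) − c| / √58 = 10
|c − (−31)| = 10√58.

c = −31 ± 10√58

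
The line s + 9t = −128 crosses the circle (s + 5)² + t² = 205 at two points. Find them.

From the line, t = (−128 − s)/9. Substituting:
82s² + 1066s + 1804 = 0  ⟹  s² + 13s + 22 = 0
s = −2 or s = −11, giving (−2, −14) and (−11, −13).

(−11, −13) and (−2, −14)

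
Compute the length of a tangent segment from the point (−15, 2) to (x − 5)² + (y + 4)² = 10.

Centre (5, −4), r² = 10. |PO|² = (−20)² + (6)² = 436.
By the tangent–radius right angle, tangent length = √(|PO|² − r²) = √426.

√426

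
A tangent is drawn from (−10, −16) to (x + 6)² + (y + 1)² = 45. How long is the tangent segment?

14

With centre O = (−6, −1), |OP|² = 241 and r² = 45.
Power of the point: PT² = |PO|² − r² = 196, so PT = 14.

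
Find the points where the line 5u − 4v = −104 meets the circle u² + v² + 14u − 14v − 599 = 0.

From the line, v = (104 + 5u)/4. Substituting:
41u² + 984u − 4592 = 0  ⟹  u² + 24u − 112 = 0
u = 4 or u = −28, giving (4, 31) and (−28, −9).

(−28, −9) and (4, 31)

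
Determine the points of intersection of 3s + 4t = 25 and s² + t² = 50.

Substitute t = (25 − 3s)/4:
25s² − 150s − 175 = 0  ⟹  s² − 6s − 7 = 0
s = 7 or s = −1, giving (7, 1) and (−1, 7).

(−1, 7) and (7, 1)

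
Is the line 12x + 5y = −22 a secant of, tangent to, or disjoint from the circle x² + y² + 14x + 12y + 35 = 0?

disjoint

Substituting the line into the circle gives 169x² + 158x + 39 = 0.
Δ = 24964 − 26364 = −1400.
No real roots: the line does not meet the circle.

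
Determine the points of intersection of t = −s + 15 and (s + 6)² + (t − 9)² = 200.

(−8, 23) and (8, 7)

Substitute t = −s + 15:
2s² − 128 = 0  ⟹  s² − 64 = 0
s = 8 or s = −8, giving (8, 7) and (−8, 23).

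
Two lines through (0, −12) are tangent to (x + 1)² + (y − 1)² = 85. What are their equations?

Let a tangent through (0, −12) have slope m. Its distance from (−1, 1) must equal √85:
[m·(−1) − (13)]² = 85(m² + 1)
42m² − 13m − 42 = 0, so m = −6/7 or m = 7/6.
With m = −6/7: 6x + 7y = −84. With m = 7/6: 7x − 6y = 72.

6x + 7y = −84 and 7x − 6y = 72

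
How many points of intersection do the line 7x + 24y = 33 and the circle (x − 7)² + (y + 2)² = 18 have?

2

Substituting the line into the circle gives 625x² − 9198x + 24417 = 0.
Discriminant = (−9198)² − 4·625·(24417) = 23560704 > 0.
Two real roots: the line is a secant.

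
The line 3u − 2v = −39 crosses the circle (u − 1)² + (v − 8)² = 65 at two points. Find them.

(−7, 9) and (−3, 15)

Express v = (39 + 3u)/2 and substitute into the circle:
13u² + 130u + 273 = 0  ⟹  u² + 10u + 21 = 0
u = −3 or u = −7, giving (−3, 15) and (−7, 9).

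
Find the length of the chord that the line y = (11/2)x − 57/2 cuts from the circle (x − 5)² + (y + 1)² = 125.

Centre (5, −1), r² = 125. Perpendicular distance d from centre to line = |0| / √125 = 0/√125.
Half the chord is √(r² − d²) = √(125), so the full chord is 10√5.

10√5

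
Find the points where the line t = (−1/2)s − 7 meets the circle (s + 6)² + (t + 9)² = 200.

Substitute t = (−14 − s)/2:
5s² + 40s − 640 = 0  ⟹  s² + 8s − 128 = 0
s = 8 or s = −16, giving (8, −11) and (−16, 1).

(−16, 1) and (8, −11)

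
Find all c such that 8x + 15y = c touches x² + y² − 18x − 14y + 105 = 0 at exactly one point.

c = 92 or c = 262

For a tangent, require d(centre, line) = r = 5.
|8·9 + 15·7 − c| / √289 = 5
|c − (177)| = 5·17, so c = 262 or c = 92.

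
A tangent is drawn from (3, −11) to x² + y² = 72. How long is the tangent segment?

The centre is (0, 0) and r = 6√2. The square of the distance from P to the centre is 9 + 121 = 130.
By the tangent–radius right angle, tangent length = √(|PO|² − r²) = √58.

√58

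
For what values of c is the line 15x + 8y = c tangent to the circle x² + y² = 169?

The line touches the circle iff its distance from (0, 0) is 13:
|15·0 + 8·0 − c| / √289 = 13
|c| = 13·17, so c = 221 or c = −221.

c = −221 or c = 221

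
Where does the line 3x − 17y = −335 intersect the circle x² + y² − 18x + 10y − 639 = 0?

(−4, 19) and (13, 22)

Substitute y = (335 + 3x)/17:
298x² − 2682x − 15496 = 0  ⟹  x² − 9x − 52 = 0
x = 13 or x = −4, giving (13, 22) and (−4, 19).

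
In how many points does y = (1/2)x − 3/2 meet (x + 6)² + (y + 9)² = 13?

Substituting the line into the circle gives 5x² + 78x + 317 = 0.
Δ = 6084 − 6340 = −256.
No real roots: the line does not meet the circle.

0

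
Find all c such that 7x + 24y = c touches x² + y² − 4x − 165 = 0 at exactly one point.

For a tangent, require d(centre, line) = r = 13.
|7·2 + 24·0 − c| / √625 = 13
|c − (14)| = 13·25, so c = 339 or c = −311.

c = −311 or c = 339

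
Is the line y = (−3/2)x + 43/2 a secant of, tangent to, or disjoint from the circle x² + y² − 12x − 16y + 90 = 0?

secant

d² = (3·6 + 2·8 − (43))²/13 = 81/13; r² = 10.
Since d² < r², the line cuts the circle twice.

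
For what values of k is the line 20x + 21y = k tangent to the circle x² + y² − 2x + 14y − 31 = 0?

The line touches the circle iff its distance from (1, −7) is 9:
|20·1 + 21·(−7) − k| / √841 = 9
|k − (−127)| = 9·29, so k = 134 or k = −388.

k = −388 or k = 134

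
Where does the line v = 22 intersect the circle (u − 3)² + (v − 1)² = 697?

Substitute v = 22:
u² − 6u − 247 = 0
u = 19 or u = −13, giving (19, 22) and (−13, 22).

(−13, 22) and (19, 22)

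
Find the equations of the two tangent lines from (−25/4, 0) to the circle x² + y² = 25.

4x + 3y = −25 and 4x − 3y = −25

Write the tangent as mx − y + (0 − m·(−25/4)) = 0 and set its distance from the centre to 5:
(25/4m − (0))² = 25(m² + 1)
9m² − 16 = 0, so m = −4/3 or m = 4/3.
With m = −4/3: 4x + 3y = −25. With m = 4/3: 4x − 3y = −25.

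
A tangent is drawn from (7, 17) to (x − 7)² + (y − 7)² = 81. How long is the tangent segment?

√19

With centre O = (7, 7), |OP|² = 100 and r² = 81.
The tangent meets the radius at right angles, so tangent² = |PO|² − r² = 100 − 81 = 19.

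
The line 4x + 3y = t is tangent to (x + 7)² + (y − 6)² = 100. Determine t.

Tangency holds when the distance from the centre (−7, 6) to the line equals the radius 10:
|4·(−7) + 3·6 − t| / √25 = 10
|t − (−10)| = 10·5, so t = 40 or t = −60.

t = −60 or t = 40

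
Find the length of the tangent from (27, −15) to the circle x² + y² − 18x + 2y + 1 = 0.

With centre O = (9, −1), |OP|² = 520 and r² = 81.
Power of the point: PT² = |PO|² − r² = 439, so PT = √439.

√439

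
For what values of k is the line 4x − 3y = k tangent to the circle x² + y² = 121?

For a tangent, require d(centre, line) = r = 11.
|4·0 − 3·0 − k| / √25 = 11
|k| = 11·5, so k = 55 or k = −55.

k = −55 or k = 55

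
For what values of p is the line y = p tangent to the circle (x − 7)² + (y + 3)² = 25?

p = −8 or p = 2

Tangency holds when the distance from the centre (7, −3) to the line equals the radius 5:
|0·7 + 1·(−3) − p| / √1 = 5
|p − (−3)| = 5, so p = 2 or p = −8.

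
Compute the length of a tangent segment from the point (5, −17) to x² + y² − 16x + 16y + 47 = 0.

With centre O = (8, −8), |OP|² = 90 and r² = 81.
By the tangent–radius right angle, tangent length = √(|PO|² − r²) = √9 = 3.

3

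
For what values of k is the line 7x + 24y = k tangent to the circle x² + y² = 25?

k = −125 or k = 125

Tangency holds when the distance from the centre (0, 0) to the line equals the radius 5:
|7·0 + 24·0 − k| / √625 = 5
|k| = 5·25, so k = 125 or k = −125.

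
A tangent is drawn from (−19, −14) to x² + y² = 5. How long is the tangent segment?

Centre (0, 0), r² = 5. |PO|² = (−19)² + (−14)² = 557.
The tangent meets the radius at right angles, so tangent² = |PO|² − r² = 557 − 5 = 552.

2√138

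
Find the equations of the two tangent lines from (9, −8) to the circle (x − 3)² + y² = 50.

x + 7y = −47 and 7x − y = 71

Write the tangent as mx − y + (−8 − m·(9)) = 0 and set its distance from the centre to 5√2:
(−6m − (8))² = 50(m² + 1)
7m² − 48m − 7 = 0, so m = −1/7 or m = 7.
Through (9, −8) these give x + 7y = −47 and 7x − y = 71.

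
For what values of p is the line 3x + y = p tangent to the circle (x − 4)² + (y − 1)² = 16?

p = 13 ± 4√10

For a tangent, require d(centre, line) = r = 4.
|3·4 + 1·1 − p| / √10 = 4
|p − (13)| = 4√10.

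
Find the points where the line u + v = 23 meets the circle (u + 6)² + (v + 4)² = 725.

(1, 22) and (20, 3)

Substitute v = −u + 23:
2u² − 42u + 40 = 0  ⟹  u² − 21u + 20 = 0
u = 20 or u = 1, giving (20, 3) and (1, 22).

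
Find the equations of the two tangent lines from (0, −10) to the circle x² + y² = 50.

x + y = −10 and x − y = 10

Let a tangent through (0, −10) have slope m. Its distance from (0, 0) must equal 5√2:
(0m − (10))² = 50(m² + 1)
m² − 1 = 0, so m = −1 or m = 1.
With m = −1: x + y = −10. With m = 1: x − y = 10.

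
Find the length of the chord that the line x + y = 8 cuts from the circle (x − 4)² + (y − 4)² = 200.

Express y = −x + 8 and substitute into the circle:
2x² − 16x − 168 = 0  ⟹  x² − 8x − 84 = 0
x = 14 or x = −6, giving (14, −6) and (−6, 14).
Chord length = distance between (14, −6) and (−6, 14) = √800 = 20√2.

20√2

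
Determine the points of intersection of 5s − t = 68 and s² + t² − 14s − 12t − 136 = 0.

From the line, t = 5s − 68. Substituting:
26s² − 754s + 5304 = 0  ⟹  s² − 29s + 204 = 0
s = 17 or s = 12, giving (17, 17) and (12, −8).

(12, −8) and (17, 17)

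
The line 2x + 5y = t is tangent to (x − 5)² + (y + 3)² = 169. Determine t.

t = −5 ± 13√29

Tangency holds when the distance from the centre (5, −3) to the line equals the radius 13:
|2·5 + 5·(−3) − t| / √29 = 13
|t − (−5)| = 13√29.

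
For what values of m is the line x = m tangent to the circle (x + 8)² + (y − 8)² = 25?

m = −13 or m = −3

Tangency holds when the distance from the centre (−8, 8) to the line equals the radius 5:
|1·(−8) + 0·8 − m| / √1 = 5
|m − (−8)| = 5, so m = −3 or m = −13.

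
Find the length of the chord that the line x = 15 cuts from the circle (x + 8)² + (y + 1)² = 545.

Centre (−8, −1), r² = 545. Perpendicular distance d from centre to line = |−23| / √1 = 23.
Half the chord is √(r² − d²) = √(16), so the full chord is 8.

8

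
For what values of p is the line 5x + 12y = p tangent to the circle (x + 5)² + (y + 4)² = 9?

For a tangent, require d(centre, line) = r = 3.
|5·(−5) + 12·(−4) − p| / √169 = 3
|p − (−73)| = 3·13, so p = −34 or p = −112.

p = −112 or p = −34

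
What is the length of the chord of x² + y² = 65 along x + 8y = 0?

The distance from (0, 0) to the line is 0/√65, and r² = 65.
Half the chord is √(r² − d²) = √(65), so the full chord is 2√65.

2√65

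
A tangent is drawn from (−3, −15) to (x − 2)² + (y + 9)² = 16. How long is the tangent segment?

The centre is (2, −9) and r = 4. The square of the distance from P to the centre is 25 + 36 = 61.
By the tangent–radius right angle, tangent length = √(|PO|² − r²) = √45 = 3√5.

3√5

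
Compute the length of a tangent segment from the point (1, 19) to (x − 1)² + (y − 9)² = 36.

8

With centre O = (1, 9), |OP|² = 100 and r² = 36.
Power of the point: PT² = |PO|² − r² = 64, so PT = 8.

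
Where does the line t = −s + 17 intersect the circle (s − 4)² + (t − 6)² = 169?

Substitute t = −s + 17:
2s² − 30s − 32 = 0  ⟹  s² − 15s − 16 = 0
s = 16 or s = −1, giving (16, 1) and (−1, 18).

(−1, 18) and (16, 1)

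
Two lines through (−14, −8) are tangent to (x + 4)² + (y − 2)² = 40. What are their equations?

3x − y = −34 and x − 3y = 10

A line y − (−8) = m(x − (−14)) is tangent when its distance from (−4, 2) is 2√10:
(10m − (10))² = 40(m² + 1)
3m² − 10m + 3 = 0, so m = 3 or m = 1/3.
Through (−14, −8) these give 3x − y = −34 and x − 3y = 10.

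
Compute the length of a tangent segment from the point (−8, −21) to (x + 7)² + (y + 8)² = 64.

Centre (−7, −8), r² = 64. |PO|² = (−1)² + (−13)² = 170.
By the tangent–radius right angle, tangent length = √(|PO|² − r²) = √106.

√106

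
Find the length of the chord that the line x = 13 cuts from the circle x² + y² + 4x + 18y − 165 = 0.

The line gives x = 13. Substituting into the circle:
y² + 18y + 56 = 0
y = −4 or y = −14, giving (13, −4) and (13, −14).
Chord length = distance between (13, −4) and (13, −14) = √100 = 10.

10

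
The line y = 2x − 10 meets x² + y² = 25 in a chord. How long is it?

Substitute y = 2x − 10:
5x² − 40x + 75 = 0  ⟹  x² − 8x + 15 = 0
x = 5 or x = 3, giving (5, 0) and (3, −4).
|(5, 0) − (3, −4)| = √((2)² + (4)²) = 2√5.

2√5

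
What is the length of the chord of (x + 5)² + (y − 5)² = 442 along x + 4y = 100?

Express y = (100 − x)/4 and substitute into the circle:
17x² − 272 = 0  ⟹  x² − 16 = 0
x = 4 or x = −4, giving (4, 24) and (−4, 26).
Chord length = distance between (4, 24) and (−4, 26) = √68 = 2√17.

2√17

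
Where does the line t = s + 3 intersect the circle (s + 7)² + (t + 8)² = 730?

(−28, −25) and (10, 13)

Substitute t = s + 3:
2s² + 36s − 560 = 0  ⟹  s² + 18s − 280 = 0
s = 10 or s = −28, giving (10, 13) and (−28, −25).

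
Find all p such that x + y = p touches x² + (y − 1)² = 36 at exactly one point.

p = 1 ± 6√2

The line touches the circle iff its distance from (0, 1) is 6:
|1·0 + 1·1 − p| / √2 = 6
|p − (1)| = 6√2.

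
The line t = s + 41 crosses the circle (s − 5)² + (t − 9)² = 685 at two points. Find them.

Substitute t = s + 41:
2s² + 54s + 364 = 0  ⟹  s² + 27s + 182 = 0
s = −13 or s = −14, giving (−13, 28) and (−14, 27).

(−14, 27) and (−13, 28)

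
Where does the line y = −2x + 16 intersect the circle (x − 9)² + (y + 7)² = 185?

From the line, y = −2x + 16. Substituting:
5x² − 110x + 425 = 0  ⟹  x² − 22x + 85 = 0
x = 17 or x = 5, giving (17, −18) and (5, 6).

(5, 6) and (17, −18)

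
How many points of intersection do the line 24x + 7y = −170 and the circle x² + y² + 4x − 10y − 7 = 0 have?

d² = (24·(−2) + 7·5 − (−170))²/625 = 24649/625; r² = 36.
Since d² > r², the line lies outside the circle.

0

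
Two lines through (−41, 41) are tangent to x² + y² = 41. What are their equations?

4x + 5y = 41 and 5x + 4y = −41

Write the tangent as mx − y + (41 − m·(−41)) = 0 and set its distance from the centre to √41:
(41m − (−41))² = 41(m² + 1)
20m² + 41m + 20 = 0, so m = −4/5 or m = −5/4.
Through (−41, 41) these give 4x + 5y = 41 and 5x + 4y = −41.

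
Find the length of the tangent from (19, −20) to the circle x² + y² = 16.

Centre (0, 0), r² = 16. |PO|² = (19)² + (−20)² = 761.
By the tangent–radius right angle, tangent length = √(|PO|² − r²) = √745.

√745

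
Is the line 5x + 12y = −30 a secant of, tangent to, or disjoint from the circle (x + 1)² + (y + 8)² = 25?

disjoint

Centre (−1, −8), r² = 25. Distance² from centre to line = (−71)²/169 = 5041/169.
Since d² > r², the line lies outside the circle.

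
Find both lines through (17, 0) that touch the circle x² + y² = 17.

x + 4y = 17 and x − 4y = 17

A line y − (0) = m(x − (17)) is tangent when its distance from (0, 0) is √17:
(−17m − (0))² = 17(m² + 1)
16m² − 1 = 0, so m = −1/4 or m = 1/4.
Through (17, 0) these give x + 4y = 17 and x − 4y = 17.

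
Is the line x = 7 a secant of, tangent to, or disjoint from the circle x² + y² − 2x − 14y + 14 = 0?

Substituting the line into the circle gives y² − 14y + 49 = 0.
Δ = 196 − 196 = 0.
A repeated root: the line is tangent.

tangent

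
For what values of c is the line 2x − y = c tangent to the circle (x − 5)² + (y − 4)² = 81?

c = 6 ± 9√5

For a tangent, require d(centre, line) = r = 9.
|2·5 − 1·4 − c| / √5 = 9
|c − (6)| = 9√5.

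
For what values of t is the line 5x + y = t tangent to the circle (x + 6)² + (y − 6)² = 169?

Tangency holds when the distance from the centre (−6, 6) to the line equals the radius 13:
|5·(−6) + 1·6 − t| / √26 = 13
|t − (−24)| = 13√26.

t = −24 ± 13√26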